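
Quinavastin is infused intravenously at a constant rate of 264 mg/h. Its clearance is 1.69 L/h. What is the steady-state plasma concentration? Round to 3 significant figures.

156 µg/mL

Css = infusion rate / CL = 264 / 1.69 ≈ 156 µg/mL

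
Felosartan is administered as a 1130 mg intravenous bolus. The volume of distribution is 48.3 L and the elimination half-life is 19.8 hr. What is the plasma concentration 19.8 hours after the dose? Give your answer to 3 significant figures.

C₀ = dose / V = 1130 / 48.3 = 23.40 µg/mL
k = ln 2 / 19.8 = 0.03501 hr⁻¹
C(t) = C₀ e^(−kt) = 23.40 × e^(−0.03501 × 19.8) = 23.40 × e^(−0.6931) = 23.40 × 0.5000 ≈ 11.7 µg/mL

11.7 µg/mL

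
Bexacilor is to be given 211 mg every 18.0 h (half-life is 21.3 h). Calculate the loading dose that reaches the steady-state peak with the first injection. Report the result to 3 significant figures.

476 mg

k = ln 2 / 21.3 = 0.03254 h⁻¹
Accumulation ratio R = 1 / (1 − e^(−kτ)) = 1 / (1 − e^(−0.03254×18.0)) = 1 / (1 − 0.5567) = 2.256
Loading dose = maintenance dose × R = 211 × 2.256 ≈ 476 mg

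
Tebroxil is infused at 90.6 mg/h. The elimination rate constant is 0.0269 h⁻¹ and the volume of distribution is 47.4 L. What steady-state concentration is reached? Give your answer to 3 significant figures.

71.1 mg/L

CL = k · V = 0.0269 × 47.4 = 1.275 L/h
Css = rate / CL = 90.6 / 1.275 ≈ 71.1 mg/L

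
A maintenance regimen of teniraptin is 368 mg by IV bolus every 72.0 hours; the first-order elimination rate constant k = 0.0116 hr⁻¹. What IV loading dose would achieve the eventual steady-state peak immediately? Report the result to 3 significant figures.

650 mg

Accumulation ratio R = 1 / (1 − e^(−kτ)) = 1 / (1 − e^(−0.01160×72.0)) = 1 / (1 − 0.4338) = 1.766
Loading dose = maintenance dose × R = 368 × 1.766 ≈ 650 mg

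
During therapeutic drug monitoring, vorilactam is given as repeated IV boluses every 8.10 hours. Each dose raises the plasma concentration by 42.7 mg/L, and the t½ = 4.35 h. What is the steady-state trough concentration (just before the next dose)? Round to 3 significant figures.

k = ln 2 / 4.35 = 0.1593 h⁻¹
Fraction remaining after one interval: e^(−kτ) = e^(−0.1593 × 8.10) = 0.2751
R = 1 / (1 − 0.2751) = 1.379
Css,max = 42.7 × 1.379 = 58.90 mg/L
Css,min = Css,max × e^(−kτ) = 58.90 × 0.2751 ≈ 16.2 mg/L

16.2 mg/L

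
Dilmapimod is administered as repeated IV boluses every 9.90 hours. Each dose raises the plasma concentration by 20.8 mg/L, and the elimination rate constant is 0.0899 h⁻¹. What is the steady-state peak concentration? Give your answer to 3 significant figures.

Fraction remaining after one interval: e^(−kτ) = e^(−0.08990 × 9.90) = 0.4107
R = 1 / (1 − 0.4107) = 1.697
Css,max = 20.8 × 1.697 ≈ 35.3 mg/L

35.3 mg/L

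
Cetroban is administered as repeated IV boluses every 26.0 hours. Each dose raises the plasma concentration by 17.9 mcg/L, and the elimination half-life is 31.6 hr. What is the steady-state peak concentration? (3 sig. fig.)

41.2 mcg/L

k = ln 2 / 31.6 = 0.02194 hr⁻¹
Fraction remaining after one interval: e^(−kτ) = e^(−0.02194 × 26.0) = 0.5653
R = 1 / (1 − 0.5653) = 2.301
Css,max = 17.9 × 2.301 ≈ 41.2 mcg/L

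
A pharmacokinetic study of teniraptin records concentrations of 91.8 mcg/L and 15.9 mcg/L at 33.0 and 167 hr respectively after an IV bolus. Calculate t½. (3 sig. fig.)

k = ln(C₁/C₂) / (t₂ − t₁) = ln(91.8/15.9) / (167 − 33.0)
  = 1.753 / 134.0 = 0.01308 hr⁻¹
t½ = ln 2 / k = ln 2 / 0.01308 ≈ 53.0 hours

53.0 hours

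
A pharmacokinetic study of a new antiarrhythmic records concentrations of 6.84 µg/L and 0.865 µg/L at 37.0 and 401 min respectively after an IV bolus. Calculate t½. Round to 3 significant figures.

122 minutes

k = ln(C₁/C₂) / (t₂ − t₁) = ln(6.84/0.865) / (401 − 37.0)
  = 2.068 / 364.0 = 0.005681 min⁻¹
t½ = ln 2 / k = ln 2 / 0.005681 ≈ 122 minutes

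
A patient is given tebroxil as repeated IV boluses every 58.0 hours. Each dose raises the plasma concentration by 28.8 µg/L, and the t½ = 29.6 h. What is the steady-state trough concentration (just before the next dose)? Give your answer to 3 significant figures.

k = ln 2 / 29.6 = 0.02342 h⁻¹
Fraction remaining after one interval: e^(−kτ) = e^(−0.02342 × 58.0) = 0.2571
R = 1 / (1 − 0.2571) = 1.346
Css,max = 28.8 × 1.346 = 38.77 µg/L
Css,min = Css,max × e^(−kτ) = 38.77 × 0.2571 ≈ 9.97 µg/L

9.97 µg/L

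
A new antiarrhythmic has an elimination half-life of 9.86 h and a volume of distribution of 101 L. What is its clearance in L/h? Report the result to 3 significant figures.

7.10 L/h

k = ln 2 / t½ = ln 2 / 9.86 = 0.07030 h⁻¹
CL = k · V = 0.07030 × 101 ≈ 7.10 L/h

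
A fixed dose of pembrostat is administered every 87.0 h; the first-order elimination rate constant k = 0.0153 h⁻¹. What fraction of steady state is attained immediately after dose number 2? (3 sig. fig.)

f_n = 1 − e^(−nkτ) = 1 − e^(−2 × 0.01530 × 87.0) = 1 − e^(−2.662) = 1 − 0.06979 ≈ 0.930

0.930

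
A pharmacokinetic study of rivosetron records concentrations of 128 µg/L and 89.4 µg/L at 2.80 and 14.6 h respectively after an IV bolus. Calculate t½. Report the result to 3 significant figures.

22.8 hours

k = ln(C₁/C₂) / (t₂ − t₁) = ln(128/89.4) / (14.6 − 2.80)
  = 0.3589 / 11.80 = 0.03042 h⁻¹
t½ = ln 2 / k = ln 2 / 0.03042 ≈ 22.8 hours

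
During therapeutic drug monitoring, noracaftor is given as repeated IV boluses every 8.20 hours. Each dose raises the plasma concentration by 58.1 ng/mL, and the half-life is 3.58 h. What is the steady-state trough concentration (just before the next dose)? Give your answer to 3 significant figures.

k = ln 2 / 3.58 = 0.1936 h⁻¹
Fraction remaining after one interval: e^(−kτ) = e^(−0.1936 × 8.20) = 0.2044
R = 1 / (1 − 0.2044) = 1.257
Css,max = 58.1 × 1.257 = 73.03 ng/mL
Css,min = Css,max × e^(−kτ) = 73.03 × 0.2044 ≈ 14.9 ng/mL

14.9 ng/mL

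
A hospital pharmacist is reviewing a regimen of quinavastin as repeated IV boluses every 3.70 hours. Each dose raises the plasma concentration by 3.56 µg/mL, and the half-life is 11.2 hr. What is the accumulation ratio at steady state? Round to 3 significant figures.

4.89

k = ln 2 / 11.2 = 0.06189 hr⁻¹
Fraction remaining after one interval: e^(−kτ) = e^(−0.06189 × 3.70) = 0.7953
R = 1 / (1 − 0.7953) = 1 / 0.2047 ≈ 4.89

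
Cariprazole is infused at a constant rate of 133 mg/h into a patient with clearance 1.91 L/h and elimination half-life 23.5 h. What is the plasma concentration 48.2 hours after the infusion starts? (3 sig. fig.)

Css = rate / CL = 133 / 1.91 = 69.63 µg/mL
k = ln 2 / 23.5 = 0.02950 h⁻¹
C(t) = Css (1 − e^(−kt)) = 69.63 × (1 − e^(−1.422)) = 69.63 × 0.7587 ≈ 52.8 µg/mL

52.8 µg/mL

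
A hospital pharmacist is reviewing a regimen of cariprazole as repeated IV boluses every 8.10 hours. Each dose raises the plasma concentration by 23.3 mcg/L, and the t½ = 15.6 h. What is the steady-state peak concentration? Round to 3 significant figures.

k = ln 2 / 15.6 = 0.04443 h⁻¹
Fraction remaining after one interval: e^(−kτ) = e^(−0.04443 × 8.10) = 0.6977
R = 1 / (1 − 0.6977) = 3.308
Css,max = 23.3 × 3.308 ≈ 77.1 mcg/L

77.1 mcg/L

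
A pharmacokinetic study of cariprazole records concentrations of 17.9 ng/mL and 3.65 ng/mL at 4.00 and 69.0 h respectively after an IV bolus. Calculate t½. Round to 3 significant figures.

k = ln(C₁/C₂) / (t₂ − t₁) = ln(17.9/3.65) / (69.0 − 4.00)
  = 1.590 / 65.00 = 0.02446 h⁻¹
t½ = ln 2 / k = ln 2 / 0.02446 ≈ 28.3 hours

28.3 hours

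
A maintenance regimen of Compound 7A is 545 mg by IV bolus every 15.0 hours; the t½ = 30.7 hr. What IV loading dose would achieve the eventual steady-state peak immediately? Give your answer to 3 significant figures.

k = ln 2 / 30.7 = 0.02258 hr⁻¹
Accumulation ratio R = 1 / (1 − e^(−kτ)) = 1 / (1 − e^(−0.02258×15.0)) = 1 / (1 − 0.7127) = 3.481
Loading dose = maintenance dose × R = 545 × 3.481 ≈ 1900 mg

1900 mg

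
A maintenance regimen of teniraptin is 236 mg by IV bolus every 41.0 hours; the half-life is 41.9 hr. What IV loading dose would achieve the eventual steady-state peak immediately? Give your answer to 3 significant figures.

k = ln 2 / 41.9 = 0.01654 hr⁻¹
Accumulation ratio R = 1 / (1 − e^(−kτ)) = 1 / (1 − e^(−0.01654×41.0)) = 1 / (1 − 0.5075) = 2.030
Loading dose = maintenance dose × R = 236 × 2.030 ≈ 479 mg

479 mg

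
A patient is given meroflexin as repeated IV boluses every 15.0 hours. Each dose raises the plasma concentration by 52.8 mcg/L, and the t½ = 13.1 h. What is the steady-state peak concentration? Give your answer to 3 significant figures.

96.4 mcg/L

k = ln 2 / 13.1 = 0.05291 h⁻¹
Fraction remaining after one interval: e^(−kτ) = e^(−0.05291 × 15.0) = 0.4522
R = 1 / (1 − 0.4522) = 1.825
Css,max = 52.8 × 1.825 ≈ 96.4 mcg/L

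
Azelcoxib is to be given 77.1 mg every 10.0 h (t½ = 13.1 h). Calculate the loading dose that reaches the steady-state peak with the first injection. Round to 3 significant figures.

188 mg

k = ln 2 / 13.1 = 0.05291 h⁻¹
Accumulation ratio R = 1 / (1 − e^(−kτ)) = 1 / (1 − e^(−0.05291×10.0)) = 1 / (1 − 0.5891) = 2.434
Loading dose = maintenance dose × R = 77.1 × 2.434 ≈ 188 mg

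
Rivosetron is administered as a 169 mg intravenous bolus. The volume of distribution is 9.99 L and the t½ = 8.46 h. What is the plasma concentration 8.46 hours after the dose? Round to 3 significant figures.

8.46 µg/mL

C₀ = dose / V = 169 / 9.99 = 16.92 µg/mL
k = ln 2 / 8.46 = 0.08193 h⁻¹
C(t) = C₀ e^(−kt) = 16.92 × e^(−0.08193 × 8.46) = 16.92 × e^(−0.6931) = 16.92 × 0.5000 ≈ 8.46 µg/mL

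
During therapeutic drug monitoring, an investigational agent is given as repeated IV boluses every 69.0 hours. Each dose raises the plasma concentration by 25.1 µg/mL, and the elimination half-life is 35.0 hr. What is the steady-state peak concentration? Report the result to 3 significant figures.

33.7 µg/mL

k = ln 2 / 35.0 = 0.01980 hr⁻¹
Fraction remaining after one interval: e^(−kτ) = e^(−0.01980 × 69.0) = 0.2550
R = 1 / (1 − 0.2550) = 1.342
Css,max = 25.1 × 1.342 ≈ 33.7 µg/mL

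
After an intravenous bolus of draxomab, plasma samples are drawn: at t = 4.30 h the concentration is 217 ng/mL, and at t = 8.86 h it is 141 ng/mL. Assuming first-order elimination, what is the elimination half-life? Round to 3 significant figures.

k = ln(C₁/C₂) / (t₂ − t₁) = ln(217/141) / (8.86 − 4.30)
  = 0.4311 / 4.560 = 0.09455 h⁻¹
t½ = ln 2 / k = ln 2 / 0.09455 ≈ 7.33 hours

7.33 hours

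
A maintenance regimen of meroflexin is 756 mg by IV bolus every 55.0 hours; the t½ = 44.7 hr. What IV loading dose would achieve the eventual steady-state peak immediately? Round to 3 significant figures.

1320 mg

k = ln 2 / 44.7 = 0.01551 hr⁻¹
Accumulation ratio R = 1 / (1 − e^(−kτ)) = 1 / (1 − e^(−0.01551×55.0)) = 1 / (1 − 0.4262) = 1.743
Loading dose = maintenance dose × R = 756 × 1.743 ≈ 1320 mg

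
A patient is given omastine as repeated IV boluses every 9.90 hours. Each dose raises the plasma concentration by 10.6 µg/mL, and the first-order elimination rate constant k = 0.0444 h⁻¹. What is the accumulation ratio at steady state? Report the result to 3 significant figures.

Fraction remaining after one interval: e^(−kτ) = e^(−0.04440 × 9.90) = 0.6443
R = 1 / (1 − 0.6443) = 1 / 0.3557 ≈ 2.81

2.81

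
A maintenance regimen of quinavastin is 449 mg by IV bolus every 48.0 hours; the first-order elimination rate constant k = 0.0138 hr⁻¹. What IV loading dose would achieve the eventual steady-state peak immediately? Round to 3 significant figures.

Accumulation ratio R = 1 / (1 − e^(−kτ)) = 1 / (1 − e^(−0.01380×48.0)) = 1 / (1 − 0.5156) = 2.064
Loading dose = maintenance dose × R = 449 × 2.064 ≈ 927 mg

927 mg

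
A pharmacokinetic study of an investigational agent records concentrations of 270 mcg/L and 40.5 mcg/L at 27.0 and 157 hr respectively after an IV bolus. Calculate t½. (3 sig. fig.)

k = ln(C₁/C₂) / (t₂ − t₁) = ln(270/40.5) / (157 − 27.0)
  = 1.897 / 130.0 = 0.01459 hr⁻¹
t½ = ln 2 / k = ln 2 / 0.01459 ≈ 47.5 hours

47.5 hours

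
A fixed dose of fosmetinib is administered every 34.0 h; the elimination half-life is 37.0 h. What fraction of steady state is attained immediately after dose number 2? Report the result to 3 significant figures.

k = ln 2 / 37.0 = 0.01873 h⁻¹
f_n = 1 − e^(−nkτ) = 1 − e^(−2 × 0.01873 × 34.0) = 1 − e^(−1.274) = 1 − 0.2797 ≈ 0.720

0.720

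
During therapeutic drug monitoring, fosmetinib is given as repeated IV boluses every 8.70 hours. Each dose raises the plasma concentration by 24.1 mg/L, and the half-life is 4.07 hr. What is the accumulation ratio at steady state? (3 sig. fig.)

k = ln 2 / 4.07 = 0.1703 hr⁻¹
Fraction remaining after one interval: e^(−kτ) = e^(−0.1703 × 8.70) = 0.2273
R = 1 / (1 − 0.2273) = 1 / 0.7727 ≈ 1.29

1.29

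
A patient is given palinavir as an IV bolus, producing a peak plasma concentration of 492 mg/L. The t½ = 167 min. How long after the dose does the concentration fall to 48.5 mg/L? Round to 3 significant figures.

558 minutes

k = ln 2 / 167 = 0.004151 min⁻¹
C(t) = C₀ e^(−kt)  ⇒  t = ln(C₀/C) / k
t = ln(492/48.5) / 0.004151 = 2.317 / 0.004151 ≈ 558 minutes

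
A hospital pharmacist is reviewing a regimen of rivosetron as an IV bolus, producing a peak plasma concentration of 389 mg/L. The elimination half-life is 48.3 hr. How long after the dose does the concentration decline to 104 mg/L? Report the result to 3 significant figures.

k = ln 2 / 48.3 = 0.01435 hr⁻¹
C(t) = C₀ e^(−kt)  ⇒  t = ln(C₀/C) / k
t = ln(389/104) / 0.01435 = 1.319 / 0.01435 ≈ 91.9 hours

91.9 hours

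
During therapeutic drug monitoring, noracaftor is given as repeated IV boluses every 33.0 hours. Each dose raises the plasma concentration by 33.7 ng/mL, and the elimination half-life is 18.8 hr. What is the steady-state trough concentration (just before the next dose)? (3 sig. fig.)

14.2 ng/mL

k = ln 2 / 18.8 = 0.03687 hr⁻¹
Fraction remaining after one interval: e^(−kτ) = e^(−0.03687 × 33.0) = 0.2962
R = 1 / (1 − 0.2962) = 1.421
Css,max = 33.7 × 1.421 = 47.88 ng/mL
Css,min = Css,max × e^(−kτ) = 47.88 × 0.2962 ≈ 14.2 ng/mL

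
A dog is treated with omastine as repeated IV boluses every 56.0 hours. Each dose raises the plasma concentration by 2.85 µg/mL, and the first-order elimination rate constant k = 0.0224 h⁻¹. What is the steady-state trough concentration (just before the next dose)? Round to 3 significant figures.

1.14 µg/mL

Fraction remaining after one interval: e^(−kτ) = e^(−0.02240 × 56.0) = 0.2852
R = 1 / (1 − 0.2852) = 1.399
Css,max = 2.85 × 1.399 = 3.987 µg/mL
Css,min = Css,max × e^(−kτ) = 3.987 × 0.2852 ≈ 1.14 µg/mL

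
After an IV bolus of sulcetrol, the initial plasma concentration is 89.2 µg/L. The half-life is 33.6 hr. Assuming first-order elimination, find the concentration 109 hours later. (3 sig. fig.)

9.41 µg/L

k = ln 2 / 33.6 = 0.02063 hr⁻¹
109 hr is 3.244 half-lives, so C = 89.2 × (1/2)^3.244 = 89.2 × 0.1055 ≈ 9.41 µg/L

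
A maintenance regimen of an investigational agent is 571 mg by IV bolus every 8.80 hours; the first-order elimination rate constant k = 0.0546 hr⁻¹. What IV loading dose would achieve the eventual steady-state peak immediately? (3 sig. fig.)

1500 mg

Accumulation ratio R = 1 / (1 − e^(−kτ)) = 1 / (1 − e^(−0.05460×8.80)) = 1 / (1 − 0.6185) = 2.621
Loading dose = maintenance dose × R = 571 × 2.621 ≈ 1500 mg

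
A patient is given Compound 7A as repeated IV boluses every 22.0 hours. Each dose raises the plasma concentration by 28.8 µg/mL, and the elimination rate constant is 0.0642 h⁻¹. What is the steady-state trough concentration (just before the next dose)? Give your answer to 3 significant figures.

9.27 µg/mL

Fraction remaining after one interval: e^(−kτ) = e^(−0.06420 × 22.0) = 0.2436
R = 1 / (1 − 0.2436) = 1.322
Css,max = 28.8 × 1.322 = 38.07 µg/mL
Css,min = Css,max × e^(−kτ) = 38.07 × 0.2436 ≈ 9.27 µg/mL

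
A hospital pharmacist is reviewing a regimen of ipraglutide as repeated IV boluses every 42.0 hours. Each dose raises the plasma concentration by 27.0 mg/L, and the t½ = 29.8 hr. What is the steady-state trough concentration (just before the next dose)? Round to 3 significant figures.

k = ln 2 / 29.8 = 0.02326 hr⁻¹
Fraction remaining after one interval: e^(−kτ) = e^(−0.02326 × 42.0) = 0.3765
R = 1 / (1 − 0.3765) = 1.604
Css,max = 27.0 × 1.604 = 43.30 mg/L
Css,min = Css,max × e^(−kτ) = 43.30 × 0.3765 ≈ 16.3 mg/L

16.3 mg/L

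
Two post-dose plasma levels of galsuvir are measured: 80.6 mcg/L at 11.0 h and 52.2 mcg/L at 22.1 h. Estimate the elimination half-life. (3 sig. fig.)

17.7 hours

k = ln(C₁/C₂) / (t₂ − t₁) = ln(80.6/52.2) / (22.1 − 11.0)
  = 0.4344 / 11.10 = 0.03914 h⁻¹
t½ = ln 2 / k = ln 2 / 0.03914 ≈ 17.7 hours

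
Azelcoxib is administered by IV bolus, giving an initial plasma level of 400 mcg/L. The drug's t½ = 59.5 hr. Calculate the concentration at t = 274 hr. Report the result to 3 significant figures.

k = ln 2 / 59.5 = 0.01165 hr⁻¹
C(t) = C₀ e^(−kt) = 400 × e^(−0.01165 × 274) = 400 × e^(−3.192) = 400 × 0.04109 ≈ 16.4 mcg/L

16.4 mcg/L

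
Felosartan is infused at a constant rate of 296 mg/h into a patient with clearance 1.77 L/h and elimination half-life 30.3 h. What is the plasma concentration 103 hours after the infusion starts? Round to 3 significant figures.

Css = rate / CL = 296 / 1.77 = 167.2 mg/L
k = ln 2 / 30.3 = 0.02288 h⁻¹
C(t) = Css (1 − e^(−kt)) = 167.2 × (1 − e^(−2.356)) = 167.2 × 0.9052 ≈ 151 mg/L

151 mg/L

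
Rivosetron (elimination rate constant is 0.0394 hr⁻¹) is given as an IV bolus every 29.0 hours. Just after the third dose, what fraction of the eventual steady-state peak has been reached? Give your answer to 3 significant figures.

f_n = 1 − e^(−nkτ) = 1 − e^(−3 × 0.03940 × 29.0) = 1 − e^(−3.428) = 1 − 0.03246 ≈ 0.968

0.968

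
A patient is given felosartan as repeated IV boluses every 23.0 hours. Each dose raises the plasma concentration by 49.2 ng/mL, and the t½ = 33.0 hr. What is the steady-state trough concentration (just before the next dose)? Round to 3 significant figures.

k = ln 2 / 33.0 = 0.02100 hr⁻¹
Fraction remaining after one interval: e^(−kτ) = e^(−0.02100 × 23.0) = 0.6169
R = 1 / (1 − 0.6169) = 2.610
Css,max = 49.2 × 2.610 = 128.4 ng/mL
Css,min = Css,max × e^(−kτ) = 128.4 × 0.6169 ≈ 79.2 ng/mL

79.2 ng/mL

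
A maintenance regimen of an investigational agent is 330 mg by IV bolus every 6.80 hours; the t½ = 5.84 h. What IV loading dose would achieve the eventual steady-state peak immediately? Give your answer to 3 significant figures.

596 mg

k = ln 2 / 5.84 = 0.1187 h⁻¹
Accumulation ratio R = 1 / (1 − e^(−kτ)) = 1 / (1 − e^(−0.1187×6.80)) = 1 / (1 − 0.4462) = 1.806
Loading dose = maintenance dose × R = 330 × 1.806 ≈ 596 mg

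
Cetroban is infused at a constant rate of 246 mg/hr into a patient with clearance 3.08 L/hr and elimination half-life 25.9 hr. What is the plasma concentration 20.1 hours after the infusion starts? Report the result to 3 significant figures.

Css = rate / CL = 246 / 3.08 = 79.87 µg/mL
k = ln 2 / 25.9 = 0.02676 hr⁻¹
C(t) = Css (1 − e^(−kt)) = 79.87 × (1 − e^(−0.5379)) = 79.87 × 0.4160 ≈ 33.2 µg/mL

33.2 µg/mL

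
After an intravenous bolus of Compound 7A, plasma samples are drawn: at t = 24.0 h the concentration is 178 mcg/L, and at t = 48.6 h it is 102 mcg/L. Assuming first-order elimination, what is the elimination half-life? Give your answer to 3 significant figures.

k = ln(C₁/C₂) / (t₂ − t₁) = ln(178/102) / (48.6 − 24.0)
  = 0.5568 / 24.60 = 0.02263 h⁻¹
t½ = ln 2 / k = ln 2 / 0.02263 ≈ 30.6 hours

30.6 hours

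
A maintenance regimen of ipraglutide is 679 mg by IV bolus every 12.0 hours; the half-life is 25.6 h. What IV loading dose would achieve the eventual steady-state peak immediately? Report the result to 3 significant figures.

2450 mg

k = ln 2 / 25.6 = 0.02708 h⁻¹
Accumulation ratio R = 1 / (1 − e^(−kτ)) = 1 / (1 − e^(−0.02708×12.0)) = 1 / (1 − 0.7226) = 3.605
Loading dose = maintenance dose × R = 679 × 3.605 ≈ 2450 mg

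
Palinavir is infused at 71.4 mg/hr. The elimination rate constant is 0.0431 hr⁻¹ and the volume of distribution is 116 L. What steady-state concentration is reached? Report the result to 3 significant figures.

CL = k · V = 0.0431 × 116 = 5.000 L/hr
Css = rate / CL = 71.4 / 5.000 ≈ 14.3 mg/L

14.3 mg/L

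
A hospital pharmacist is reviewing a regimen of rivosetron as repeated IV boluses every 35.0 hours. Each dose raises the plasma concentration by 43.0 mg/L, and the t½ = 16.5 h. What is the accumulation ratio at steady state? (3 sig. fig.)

k = ln 2 / 16.5 = 0.04201 h⁻¹
Fraction remaining after one interval: e^(−kτ) = e^(−0.04201 × 35.0) = 0.2299
R = 1 / (1 − 0.2299) = 1 / 0.7701 ≈ 1.30

1.30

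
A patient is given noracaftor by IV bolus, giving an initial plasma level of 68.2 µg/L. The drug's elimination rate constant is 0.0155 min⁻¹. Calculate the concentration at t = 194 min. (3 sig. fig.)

3.37 µg/L

C(t) = C₀ e^(−kt) = 68.2 × e^(−0.01550 × 194) = 68.2 × e^(−3.007) = 68.2 × 0.04944 ≈ 3.37 µg/L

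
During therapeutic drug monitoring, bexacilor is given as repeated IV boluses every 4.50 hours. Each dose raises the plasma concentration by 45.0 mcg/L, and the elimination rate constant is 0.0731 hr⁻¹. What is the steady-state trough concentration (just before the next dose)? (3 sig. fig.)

Fraction remaining after one interval: e^(−kτ) = e^(−0.07310 × 4.50) = 0.7197
R = 1 / (1 − 0.7197) = 3.567
Css,max = 45.0 × 3.567 = 160.5 mcg/L
Css,min = Css,max × e^(−kτ) = 160.5 × 0.7197 ≈ 116 mcg/L

116 mcg/L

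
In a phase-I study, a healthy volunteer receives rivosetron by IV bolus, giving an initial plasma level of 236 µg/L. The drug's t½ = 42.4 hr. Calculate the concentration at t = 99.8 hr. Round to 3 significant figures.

k = ln 2 / 42.4 = 0.01635 hr⁻¹
99.8 hr is 2.354 half-lives, so C = 236 × (1/2)^2.354 = 236 × 0.1956 ≈ 46.2 µg/L

46.2 µg/L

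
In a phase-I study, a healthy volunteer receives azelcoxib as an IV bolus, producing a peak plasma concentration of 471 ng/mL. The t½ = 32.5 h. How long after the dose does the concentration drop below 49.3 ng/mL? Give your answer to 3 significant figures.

106 hours

k = ln 2 / 32.5 = 0.02133 h⁻¹
C(t) = C₀ e^(−kt)  ⇒  t = ln(C₀/C) / k
t = ln(471/49.3) / 0.02133 = 2.257 / 0.02133 ≈ 106 hours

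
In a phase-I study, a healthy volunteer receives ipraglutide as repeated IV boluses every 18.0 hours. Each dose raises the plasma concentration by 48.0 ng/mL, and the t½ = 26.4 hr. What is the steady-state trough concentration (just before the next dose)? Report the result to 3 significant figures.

79.4 ng/mL

k = ln 2 / 26.4 = 0.02626 hr⁻¹
Fraction remaining after one interval: e^(−kτ) = e^(−0.02626 × 18.0) = 0.6234
R = 1 / (1 − 0.6234) = 2.655
Css,max = 48.0 × 2.655 = 127.4 ng/mL
Css,min = Css,max × e^(−kτ) = 127.4 × 0.6234 ≈ 79.4 ng/mL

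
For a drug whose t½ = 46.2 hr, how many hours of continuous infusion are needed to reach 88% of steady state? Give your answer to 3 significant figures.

141 hours

k = ln 2 / 46.2 = 0.01500 hr⁻¹
f = 1 − e^(−kt)  ⇒  t = −ln(1 − f) / k
t = −ln(1 − 0.88) / 0.01500 = 2.120 / 0.01500 ≈ 141 hours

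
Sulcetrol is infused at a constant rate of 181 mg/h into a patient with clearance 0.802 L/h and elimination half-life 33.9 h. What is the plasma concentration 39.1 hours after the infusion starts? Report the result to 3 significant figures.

124 mg/L

Css = rate / CL = 181 / 0.802 = 225.7 mg/L
k = ln 2 / 33.9 = 0.02045 h⁻¹
C(t) = Css (1 − e^(−kt)) = 225.7 × (1 − e^(−0.7995)) = 225.7 × 0.5504 ≈ 124 mg/L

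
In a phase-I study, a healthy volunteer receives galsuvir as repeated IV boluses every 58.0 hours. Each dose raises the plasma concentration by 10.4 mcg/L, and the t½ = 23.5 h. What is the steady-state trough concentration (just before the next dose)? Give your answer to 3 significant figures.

2.29 mcg/L

k = ln 2 / 23.5 = 0.02950 h⁻¹
Fraction remaining after one interval: e^(−kτ) = e^(−0.02950 × 58.0) = 0.1807
R = 1 / (1 − 0.1807) = 1.221
Css,max = 10.4 × 1.221 = 12.69 mcg/L
Css,min = Css,max × e^(−kτ) = 12.69 × 0.1807 ≈ 2.29 mcg/L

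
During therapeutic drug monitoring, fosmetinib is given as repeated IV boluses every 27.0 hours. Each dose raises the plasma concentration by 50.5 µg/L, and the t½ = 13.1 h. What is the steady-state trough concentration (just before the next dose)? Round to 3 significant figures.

k = ln 2 / 13.1 = 0.05291 h⁻¹
Fraction remaining after one interval: e^(−kτ) = e^(−0.05291 × 27.0) = 0.2396
R = 1 / (1 − 0.2396) = 1.315
Css,max = 50.5 × 1.315 = 66.42 µg/L
Css,min = Css,max × e^(−kτ) = 66.42 × 0.2396 ≈ 15.9 µg/L

15.9 µg/L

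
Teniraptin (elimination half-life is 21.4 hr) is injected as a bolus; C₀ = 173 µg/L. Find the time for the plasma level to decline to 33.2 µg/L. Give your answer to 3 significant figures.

51.0 hours

k = ln 2 / 21.4 = 0.03239 hr⁻¹
C(t) = C₀ e^(−kt)  ⇒  t = ln(C₀/C) / k
t = ln(173/33.2) / 0.03239 = 1.651 / 0.03239 ≈ 51.0 hours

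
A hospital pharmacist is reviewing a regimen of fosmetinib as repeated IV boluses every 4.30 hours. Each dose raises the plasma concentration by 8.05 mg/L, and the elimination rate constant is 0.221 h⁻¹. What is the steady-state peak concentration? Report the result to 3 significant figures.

Fraction remaining after one interval: e^(−kτ) = e^(−0.2210 × 4.30) = 0.3866
R = 1 / (1 − 0.3866) = 1.630
Css,max = 8.05 × 1.630 ≈ 13.1 mg/L

13.1 mg/L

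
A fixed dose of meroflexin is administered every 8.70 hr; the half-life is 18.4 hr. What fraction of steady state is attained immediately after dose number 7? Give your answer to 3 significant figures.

0.899

k = ln 2 / 18.4 = 0.03767 hr⁻¹
f_n = 1 − e^(−nkτ) = 1 − e^(−7 × 0.03767 × 8.70) = 1 − e^(−2.294) = 1 − 0.1008 ≈ 0.899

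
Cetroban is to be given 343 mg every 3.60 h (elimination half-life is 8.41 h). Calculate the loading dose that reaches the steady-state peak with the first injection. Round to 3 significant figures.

k = ln 2 / 8.41 = 0.08242 h⁻¹
Accumulation ratio R = 1 / (1 − e^(−kτ)) = 1 / (1 − e^(−0.08242×3.60)) = 1 / (1 − 0.7433) = 3.895
Loading dose = maintenance dose × R = 343 × 3.895 ≈ 1340 mg

1340 mg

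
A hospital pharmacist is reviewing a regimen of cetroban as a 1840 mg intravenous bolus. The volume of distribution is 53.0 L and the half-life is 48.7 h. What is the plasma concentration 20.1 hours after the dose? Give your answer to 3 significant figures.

26.1 mg/L

C₀ = dose / V = 1840 / 53.0 = 34.72 mg/L
k = ln 2 / 48.7 = 0.01423 h⁻¹
C(t) = C₀ e^(−kt) = 34.72 × e^(−0.01423 × 20.1) = 34.72 × e^(−0.2861) = 34.72 × 0.7512 ≈ 26.1 mg/L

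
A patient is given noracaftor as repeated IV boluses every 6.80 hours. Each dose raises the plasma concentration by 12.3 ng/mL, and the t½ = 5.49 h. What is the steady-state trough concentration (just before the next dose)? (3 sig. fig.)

9.05 ng/mL

k = ln 2 / 5.49 = 0.1263 h⁻¹
Fraction remaining after one interval: e^(−kτ) = e^(−0.1263 × 6.80) = 0.4238
R = 1 / (1 − 0.4238) = 1.735
Css,max = 12.3 × 1.735 = 21.35 ng/mL
Css,min = Css,max × e^(−kτ) = 21.35 × 0.4238 ≈ 9.05 ng/mL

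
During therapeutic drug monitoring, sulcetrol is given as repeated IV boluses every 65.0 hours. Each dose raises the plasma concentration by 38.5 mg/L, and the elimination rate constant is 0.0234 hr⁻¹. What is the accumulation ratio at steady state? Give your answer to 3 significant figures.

1.28

Fraction remaining after one interval: e^(−kτ) = e^(−0.02340 × 65.0) = 0.2185
R = 1 / (1 − 0.2185) = 1 / 0.7815 ≈ 1.28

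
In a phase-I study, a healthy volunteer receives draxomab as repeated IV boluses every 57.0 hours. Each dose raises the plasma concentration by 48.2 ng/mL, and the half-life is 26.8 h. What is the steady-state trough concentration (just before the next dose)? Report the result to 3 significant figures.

k = ln 2 / 26.8 = 0.02586 h⁻¹
Fraction remaining after one interval: e^(−kτ) = e^(−0.02586 × 57.0) = 0.2290
R = 1 / (1 − 0.2290) = 1.297
Css,max = 48.2 × 1.297 = 62.51 ng/mL
Css,min = Css,max × e^(−kτ) = 62.51 × 0.2290 ≈ 14.3 ng/mL

14.3 ng/mL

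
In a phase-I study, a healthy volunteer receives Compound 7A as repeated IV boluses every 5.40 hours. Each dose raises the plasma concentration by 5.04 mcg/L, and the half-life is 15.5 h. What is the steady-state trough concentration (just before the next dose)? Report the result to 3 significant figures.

k = ln 2 / 15.5 = 0.04472 h⁻¹
Fraction remaining after one interval: e^(−kτ) = e^(−0.04472 × 5.40) = 0.7855
R = 1 / (1 − 0.7855) = 4.661
Css,max = 5.04 × 4.661 = 23.49 mcg/L
Css,min = Css,max × e^(−kτ) = 23.49 × 0.7855 ≈ 18.5 mcg/L

18.5 mcg/L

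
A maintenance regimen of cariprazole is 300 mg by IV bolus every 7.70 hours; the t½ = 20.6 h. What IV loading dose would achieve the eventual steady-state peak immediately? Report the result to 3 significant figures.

k = ln 2 / 20.6 = 0.03365 h⁻¹
Accumulation ratio R = 1 / (1 − e^(−kτ)) = 1 / (1 − e^(−0.03365×7.70)) = 1 / (1 − 0.7718) = 4.381
Loading dose = maintenance dose × R = 300 × 4.381 ≈ 1310 mg

1310 mg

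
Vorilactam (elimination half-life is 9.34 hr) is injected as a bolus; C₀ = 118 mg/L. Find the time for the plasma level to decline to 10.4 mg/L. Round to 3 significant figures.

32.7 hours

k = ln 2 / 9.34 = 0.07421 hr⁻¹
C(t) = C₀ e^(−kt)  ⇒  t = ln(C₀/C) / k
t = ln(118/10.4) / 0.07421 = 2.429 / 0.07421 ≈ 32.7 hours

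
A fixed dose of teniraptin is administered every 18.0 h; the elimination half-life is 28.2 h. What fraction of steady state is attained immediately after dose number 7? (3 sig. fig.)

0.955

k = ln 2 / 28.2 = 0.02458 h⁻¹
f_n = 1 − e^(−nkτ) = 1 − e^(−7 × 0.02458 × 18.0) = 1 − e^(−3.097) = 1 − 0.04518 ≈ 0.955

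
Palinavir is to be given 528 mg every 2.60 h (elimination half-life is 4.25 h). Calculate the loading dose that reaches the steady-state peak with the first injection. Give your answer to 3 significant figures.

1530 mg

k = ln 2 / 4.25 = 0.1631 h⁻¹
Accumulation ratio R = 1 / (1 − e^(−kτ)) = 1 / (1 − e^(−0.1631×2.60)) = 1 / (1 − 0.6544) = 2.893
Loading dose = maintenance dose × R = 528 × 2.893 ≈ 1530 mg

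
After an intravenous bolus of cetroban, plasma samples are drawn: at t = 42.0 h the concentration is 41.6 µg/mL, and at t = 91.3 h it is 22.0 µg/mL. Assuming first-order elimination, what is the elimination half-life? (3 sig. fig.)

53.6 hours

k = ln(C₁/C₂) / (t₂ − t₁) = ln(41.6/22.0) / (91.3 − 42.0)
  = 0.6371 / 49.30 = 0.01292 h⁻¹
t½ = ln 2 / k = ln 2 / 0.01292 ≈ 53.6 hours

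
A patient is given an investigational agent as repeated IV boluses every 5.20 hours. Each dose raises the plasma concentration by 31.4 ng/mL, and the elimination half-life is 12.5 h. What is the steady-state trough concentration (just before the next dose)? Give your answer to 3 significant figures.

k = ln 2 / 12.5 = 0.05545 h⁻¹
Fraction remaining after one interval: e^(−kτ) = e^(−0.05545 × 5.20) = 0.7495
R = 1 / (1 − 0.7495) = 3.992
Css,max = 31.4 × 3.992 = 125.3 ng/mL
Css,min = Css,max × e^(−kτ) = 125.3 × 0.7495 ≈ 93.9 ng/mL

93.9 ng/mL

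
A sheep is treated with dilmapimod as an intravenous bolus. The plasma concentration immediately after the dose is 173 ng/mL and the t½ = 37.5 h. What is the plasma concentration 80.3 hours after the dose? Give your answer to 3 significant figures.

k = ln 2 / 37.5 = 0.01848 h⁻¹
80.3 h is 2.141 half-lives, so C = 173 × (1/2)^2.141 = 173 × 0.2267 ≈ 39.2 ng/mL

39.2 ng/mL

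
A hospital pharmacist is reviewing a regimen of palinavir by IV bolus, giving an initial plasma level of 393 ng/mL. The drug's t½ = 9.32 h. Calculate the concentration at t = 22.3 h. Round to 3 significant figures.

k = ln 2 / 9.32 = 0.07437 h⁻¹
22.3 h is 2.393 half-lives, so C = 393 × (1/2)^2.393 = 393 × 0.1904 ≈ 74.8 ng/mL

74.8 ng/mL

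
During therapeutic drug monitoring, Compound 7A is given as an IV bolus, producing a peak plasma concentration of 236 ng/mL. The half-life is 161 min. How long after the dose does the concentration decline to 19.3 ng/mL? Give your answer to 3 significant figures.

k = ln 2 / 161 = 0.004305 min⁻¹
C(t) = C₀ e^(−kt)  ⇒  t = ln(C₀/C) / k
t = ln(236/19.3) / 0.004305 = 2.504 / 0.004305 ≈ 582 minutes

582 minutes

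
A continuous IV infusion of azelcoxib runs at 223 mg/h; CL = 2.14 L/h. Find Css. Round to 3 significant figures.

104 µg/mL

Css = infusion rate / CL = 223 / 2.14 ≈ 104 µg/mL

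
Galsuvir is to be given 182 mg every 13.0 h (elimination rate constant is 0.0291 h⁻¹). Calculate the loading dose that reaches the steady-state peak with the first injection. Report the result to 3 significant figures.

Accumulation ratio R = 1 / (1 − e^(−kτ)) = 1 / (1 − e^(−0.02910×13.0)) = 1 / (1 − 0.6850) = 3.175
Loading dose = maintenance dose × R = 182 × 3.175 ≈ 578 mg

578 mg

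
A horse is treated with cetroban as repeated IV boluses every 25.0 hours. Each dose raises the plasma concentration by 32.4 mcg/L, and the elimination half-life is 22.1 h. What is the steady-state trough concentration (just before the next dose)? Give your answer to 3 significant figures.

k = ln 2 / 22.1 = 0.03136 h⁻¹
Fraction remaining after one interval: e^(−kτ) = e^(−0.03136 × 25.0) = 0.4565
R = 1 / (1 − 0.4565) = 1.840
Css,max = 32.4 × 1.840 = 59.62 mcg/L
Css,min = Css,max × e^(−kτ) = 59.62 × 0.4565 ≈ 27.2 mcg/L

27.2 mcg/L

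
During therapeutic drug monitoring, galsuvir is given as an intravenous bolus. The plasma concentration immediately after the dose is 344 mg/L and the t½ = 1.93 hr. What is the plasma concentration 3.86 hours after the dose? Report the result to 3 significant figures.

k = ln 2 / 1.93 = 0.3591 hr⁻¹
C(t) = C₀ e^(−kt) = 344 × e^(−0.3591 × 3.86) = 344 × e^(−1.386) = 344 × 0.2500 ≈ 86.0 mg/L

86.0 mg/L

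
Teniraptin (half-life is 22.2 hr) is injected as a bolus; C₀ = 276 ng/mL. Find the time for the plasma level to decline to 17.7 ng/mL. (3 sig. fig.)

88.0 hours

k = ln 2 / 22.2 = 0.03122 hr⁻¹
C(t) = C₀ e^(−kt)  ⇒  t = ln(C₀/C) / k
t = ln(276/17.7) / 0.03122 = 2.747 / 0.03122 ≈ 88.0 hours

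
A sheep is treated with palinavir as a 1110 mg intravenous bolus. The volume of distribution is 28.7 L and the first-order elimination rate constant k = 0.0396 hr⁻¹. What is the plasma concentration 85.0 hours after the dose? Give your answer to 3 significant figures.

C₀ = dose / V = 1110 / 28.7 = 38.68 µg/mL
C(t) = C₀ e^(−kt) = 38.68 × e^(−0.03960 × 85.0) = 38.68 × e^(−3.366) = 38.68 × 0.03453 ≈ 1.34 µg/mL

1.34 µg/mL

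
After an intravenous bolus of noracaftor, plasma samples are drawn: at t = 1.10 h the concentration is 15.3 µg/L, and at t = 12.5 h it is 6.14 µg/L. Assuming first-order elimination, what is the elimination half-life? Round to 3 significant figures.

8.65 hours

k = ln(C₁/C₂) / (t₂ − t₁) = ln(15.3/6.14) / (12.5 − 1.10)
  = 0.9130 / 11.40 = 0.08009 h⁻¹
t½ = ln 2 / k = ln 2 / 0.08009 ≈ 8.65 hours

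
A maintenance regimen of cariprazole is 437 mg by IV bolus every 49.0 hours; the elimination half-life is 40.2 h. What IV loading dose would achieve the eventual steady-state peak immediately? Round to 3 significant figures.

766 mg

k = ln 2 / 40.2 = 0.01724 h⁻¹
Accumulation ratio R = 1 / (1 − e^(−kτ)) = 1 / (1 − e^(−0.01724×49.0)) = 1 / (1 − 0.4296) = 1.753
Loading dose = maintenance dose × R = 437 × 1.753 ≈ 766 mg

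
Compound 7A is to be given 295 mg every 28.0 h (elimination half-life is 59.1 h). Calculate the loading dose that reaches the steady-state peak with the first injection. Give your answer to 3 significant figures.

k = ln 2 / 59.1 = 0.01173 h⁻¹
Accumulation ratio R = 1 / (1 − e^(−kτ)) = 1 / (1 − e^(−0.01173×28.0)) = 1 / (1 − 0.7201) = 3.572
Loading dose = maintenance dose × R = 295 × 3.572 ≈ 1050 mg

1050 mg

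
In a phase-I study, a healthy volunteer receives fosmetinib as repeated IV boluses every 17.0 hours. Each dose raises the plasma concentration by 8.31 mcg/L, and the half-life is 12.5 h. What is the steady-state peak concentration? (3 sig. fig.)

13.6 mcg/L

k = ln 2 / 12.5 = 0.05545 h⁻¹
Fraction remaining after one interval: e^(−kτ) = e^(−0.05545 × 17.0) = 0.3896
R = 1 / (1 − 0.3896) = 1.638
Css,max = 8.31 × 1.638 ≈ 13.6 mcg/L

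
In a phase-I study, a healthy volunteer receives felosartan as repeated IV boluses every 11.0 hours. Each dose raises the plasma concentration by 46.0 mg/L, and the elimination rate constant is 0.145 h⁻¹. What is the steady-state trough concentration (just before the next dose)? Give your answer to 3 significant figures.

11.7 mg/L

Fraction remaining after one interval: e^(−kτ) = e^(−0.1450 × 11.0) = 0.2029
R = 1 / (1 − 0.2029) = 1.255
Css,max = 46.0 × 1.255 = 57.71 mg/L
Css,min = Css,max × e^(−kτ) = 57.71 × 0.2029 ≈ 11.7 mg/L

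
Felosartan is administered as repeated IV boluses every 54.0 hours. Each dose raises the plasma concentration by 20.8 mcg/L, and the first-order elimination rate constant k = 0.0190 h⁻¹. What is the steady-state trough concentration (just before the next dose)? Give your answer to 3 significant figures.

11.6 mcg/L

Fraction remaining after one interval: e^(−kτ) = e^(−0.01900 × 54.0) = 0.3584
R = 1 / (1 − 0.3584) = 1.559
Css,max = 20.8 × 1.559 = 32.42 mcg/L
Css,min = Css,max × e^(−kτ) = 32.42 × 0.3584 ≈ 11.6 mcg/L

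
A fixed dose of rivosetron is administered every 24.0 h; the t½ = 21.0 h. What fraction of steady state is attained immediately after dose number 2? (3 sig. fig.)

0.795

k = ln 2 / 21.0 = 0.03301 h⁻¹
f_n = 1 − e^(−nkτ) = 1 − e^(−2 × 0.03301 × 24.0) = 1 − e^(−1.584) = 1 − 0.2051 ≈ 0.795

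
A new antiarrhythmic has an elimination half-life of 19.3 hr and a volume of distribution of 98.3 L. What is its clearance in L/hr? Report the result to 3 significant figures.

3.53 L/hr

k = ln 2 / t½ = ln 2 / 19.3 = 0.03591 hr⁻¹
CL = k · V = 0.03591 × 98.3 ≈ 3.53 L/hr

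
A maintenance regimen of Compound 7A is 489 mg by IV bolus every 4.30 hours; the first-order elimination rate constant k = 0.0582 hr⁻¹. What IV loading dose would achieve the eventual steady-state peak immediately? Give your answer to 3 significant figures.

Accumulation ratio R = 1 / (1 − e^(−kτ)) = 1 / (1 − e^(−0.05820×4.30)) = 1 / (1 − 0.7786) = 4.517
Loading dose = maintenance dose × R = 489 × 4.517 ≈ 2210 mg

2210 mg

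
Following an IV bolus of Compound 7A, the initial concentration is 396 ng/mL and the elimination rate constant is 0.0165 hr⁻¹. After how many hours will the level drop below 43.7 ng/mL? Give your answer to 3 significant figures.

134 hours

C(t) = C₀ e^(−kt)  ⇒  t = ln(C₀/C) / k
t = ln(396/43.7) / 0.01650 = 2.204 / 0.01650 ≈ 134 hours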